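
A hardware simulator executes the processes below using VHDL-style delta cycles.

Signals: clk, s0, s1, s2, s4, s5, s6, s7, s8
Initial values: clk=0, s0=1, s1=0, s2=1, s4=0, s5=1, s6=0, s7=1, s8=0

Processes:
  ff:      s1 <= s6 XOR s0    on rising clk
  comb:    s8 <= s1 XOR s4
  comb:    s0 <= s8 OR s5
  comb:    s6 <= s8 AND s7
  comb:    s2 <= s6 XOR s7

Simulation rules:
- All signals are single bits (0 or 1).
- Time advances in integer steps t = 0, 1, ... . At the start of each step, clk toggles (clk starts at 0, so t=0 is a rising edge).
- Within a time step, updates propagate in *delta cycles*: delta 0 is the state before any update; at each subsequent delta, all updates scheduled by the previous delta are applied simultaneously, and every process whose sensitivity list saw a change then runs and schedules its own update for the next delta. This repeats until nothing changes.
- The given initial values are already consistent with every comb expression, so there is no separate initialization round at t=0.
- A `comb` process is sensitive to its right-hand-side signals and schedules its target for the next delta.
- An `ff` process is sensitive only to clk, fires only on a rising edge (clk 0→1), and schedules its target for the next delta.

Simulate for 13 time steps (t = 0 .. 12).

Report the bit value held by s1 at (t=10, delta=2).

0

[bits: s6,s5,s1,s2,clk,s4,s7,s0,s8]
t=0: Δ0=010100110 Δ1=010110110 Δ2=011110110 Δ3=011110111 Δ4=111110111 Δ5=111010111 | 5Δ
t=1: Δ0=111010111 Δ1=111000111 | 1Δ
t=2: Δ0=111000111 Δ1=111010111 Δ2=110010111 Δ3=110010110 Δ4=010010110 Δ5=010110110 | 5Δ
t=3: Δ0=010110110 Δ1=010100110 | 1Δ
t=4: Δ0=010100110 Δ1=010110110 Δ2=011110110 Δ3=011110111 Δ4=111110111 Δ5=111010111 | 5Δ
t=5: Δ0=111010111 Δ1=111000111 | 1Δ
t=6: Δ0=111000111 Δ1=111010111 Δ2=110010111 Δ3=110010110 Δ4=010010110 Δ5=010110110 | 5Δ
t=7: Δ0=010110110 Δ1=010100110 | 1Δ
t=8: Δ0=010100110 Δ1=010110110 Δ2=011110110 Δ3=011110111 Δ4=111110111 Δ5=111010111 | 5Δ
t=9: Δ0=111010111 Δ1=111000111 | 1Δ
t=10: Δ0=111000111 Δ1=111010111 Δ2=110010111 Δ3=110010110 Δ4=010010110 Δ5=010110110 | 5Δ
t=11: Δ0=010110110 Δ1=010100110 | 1Δ
t=12: Δ0=010100110 Δ1=010110110 Δ2=011110110 Δ3=011110111 Δ4=111110111 Δ5=111010111 | 5Δ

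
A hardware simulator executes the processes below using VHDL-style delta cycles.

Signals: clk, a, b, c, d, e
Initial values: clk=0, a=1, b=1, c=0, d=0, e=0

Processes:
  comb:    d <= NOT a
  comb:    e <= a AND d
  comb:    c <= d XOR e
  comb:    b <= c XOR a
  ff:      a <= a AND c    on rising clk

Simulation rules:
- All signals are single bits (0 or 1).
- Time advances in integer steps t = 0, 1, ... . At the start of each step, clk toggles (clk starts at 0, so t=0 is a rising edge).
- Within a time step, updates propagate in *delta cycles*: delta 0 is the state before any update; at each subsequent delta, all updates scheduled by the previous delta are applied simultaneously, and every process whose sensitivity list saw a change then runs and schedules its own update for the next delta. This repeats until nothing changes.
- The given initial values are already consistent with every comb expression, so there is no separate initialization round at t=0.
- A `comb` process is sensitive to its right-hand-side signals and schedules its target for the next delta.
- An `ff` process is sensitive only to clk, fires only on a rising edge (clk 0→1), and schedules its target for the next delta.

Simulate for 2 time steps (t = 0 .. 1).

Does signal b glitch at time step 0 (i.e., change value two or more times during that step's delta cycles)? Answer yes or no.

[bits: e,c,d,a,clk,b]
t=0: Δ0=000101 Δ1=000111 Δ2=000011 Δ3=001010 Δ4=011010 Δ5=011011 | 5Δ
t=1: Δ0=011011 Δ1=011001 | 1Δ

yes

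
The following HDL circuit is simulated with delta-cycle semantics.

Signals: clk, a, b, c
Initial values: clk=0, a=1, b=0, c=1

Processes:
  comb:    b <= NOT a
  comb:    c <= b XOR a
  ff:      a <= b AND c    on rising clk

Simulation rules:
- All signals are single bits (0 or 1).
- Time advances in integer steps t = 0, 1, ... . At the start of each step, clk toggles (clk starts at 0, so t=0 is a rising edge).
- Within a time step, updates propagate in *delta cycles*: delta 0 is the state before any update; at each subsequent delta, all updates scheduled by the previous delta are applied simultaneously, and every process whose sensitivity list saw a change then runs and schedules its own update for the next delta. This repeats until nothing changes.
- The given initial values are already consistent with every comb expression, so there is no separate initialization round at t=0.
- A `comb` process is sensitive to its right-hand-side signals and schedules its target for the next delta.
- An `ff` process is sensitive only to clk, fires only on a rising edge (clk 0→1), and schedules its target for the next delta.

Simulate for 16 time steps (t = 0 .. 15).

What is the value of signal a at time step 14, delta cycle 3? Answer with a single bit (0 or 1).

1

[bits: c,b,a,clk]
t=0: Δ0=1010 Δ1=1011 Δ2=1001 Δ3=0101 Δ4=1101 | 4Δ
t=1: Δ0=1101 Δ1=1100 | 1Δ
t=2: Δ0=1100 Δ1=1101 Δ2=1111 Δ3=0011 Δ4=1011 | 4Δ
t=3: Δ0=1011 Δ1=1010 | 1Δ
t=4: Δ0=1010 Δ1=1011 Δ2=1001 Δ3=0101 Δ4=1101 | 4Δ
t=5: Δ0=1101 Δ1=1100 | 1Δ
t=6: Δ0=1100 Δ1=1101 Δ2=1111 Δ3=0011 Δ4=1011 | 4Δ
t=7: Δ0=1011 Δ1=1010 | 1Δ
t=8: Δ0=1010 Δ1=1011 Δ2=1001 Δ3=0101 Δ4=1101 | 4Δ
t=9: Δ0=1101 Δ1=1100 | 1Δ
t=10: Δ0=1100 Δ1=1101 Δ2=1111 Δ3=0011 Δ4=1011 | 4Δ
t=11: Δ0=1011 Δ1=1010 | 1Δ
t=12: Δ0=1010 Δ1=1011 Δ2=1001 Δ3=0101 Δ4=1101 | 4Δ
t=13: Δ0=1101 Δ1=1100 | 1Δ
t=14: Δ0=1100 Δ1=1101 Δ2=1111 Δ3=0011 Δ4=1011 | 4Δ
t=15: Δ0=1011 Δ1=1010 | 1Δ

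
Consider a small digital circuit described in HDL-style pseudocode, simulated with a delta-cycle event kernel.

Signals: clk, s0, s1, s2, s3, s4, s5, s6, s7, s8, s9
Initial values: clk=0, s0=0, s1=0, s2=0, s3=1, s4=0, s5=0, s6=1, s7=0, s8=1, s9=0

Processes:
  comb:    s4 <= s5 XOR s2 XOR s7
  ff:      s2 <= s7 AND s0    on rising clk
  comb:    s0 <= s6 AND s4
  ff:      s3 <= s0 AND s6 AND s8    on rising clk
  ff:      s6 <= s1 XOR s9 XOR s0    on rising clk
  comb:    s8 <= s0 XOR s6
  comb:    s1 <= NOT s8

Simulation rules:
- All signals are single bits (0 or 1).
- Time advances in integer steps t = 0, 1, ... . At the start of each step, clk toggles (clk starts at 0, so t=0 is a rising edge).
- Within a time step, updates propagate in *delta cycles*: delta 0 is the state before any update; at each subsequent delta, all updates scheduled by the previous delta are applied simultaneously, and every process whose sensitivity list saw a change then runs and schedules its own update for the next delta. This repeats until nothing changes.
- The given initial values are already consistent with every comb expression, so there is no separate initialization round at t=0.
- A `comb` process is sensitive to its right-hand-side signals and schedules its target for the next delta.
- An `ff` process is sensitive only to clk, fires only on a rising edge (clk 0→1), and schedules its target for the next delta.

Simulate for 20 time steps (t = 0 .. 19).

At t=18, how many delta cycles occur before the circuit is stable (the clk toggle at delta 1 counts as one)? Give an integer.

t0.Δ0 s5=0 s4=0 s2=0 s7=0 s9=0 s6=1 s1=0 clk=0 s3=1 s8=1 s0=0
t0.Δ1 s5=0 s4=0 s2=0 s7=0 s9=0 s6=1 s1=0 clk=1 s3=1 s8=1 s0=0
t0.Δ2 s5=0 s4=0 s2=0 s7=0 s9=0 s6=0 s1=0 clk=1 s3=0 s8=1 s0=0
t0.Δ3 s5=0 s4=0 s2=0 s7=0 s9=0 s6=0 s1=0 clk=1 s3=0 s8=0 s0=0
t0.Δ4 s5=0 s4=0 s2=0 s7=0 s9=0 s6=0 s1=1 clk=1 s3=0 s8=0 s0=0
t1.Δ0 s5=0 s4=0 s2=0 s7=0 s9=0 s6=0 s1=1 clk=1 s3=0 s8=0 s0=0
t1.Δ1 s5=0 s4=0 s2=0 s7=0 s9=0 s6=0 s1=1 clk=0 s3=0 s8=0 s0=0
t2.Δ0 s5=0 s4=0 s2=0 s7=0 s9=0 s6=0 s1=1 clk=0 s3=0 s8=0 s0=0
t2.Δ1 s5=0 s4=0 s2=0 s7=0 s9=0 s6=0 s1=1 clk=1 s3=0 s8=0 s0=0
t2.Δ2 s5=0 s4=0 s2=0 s7=0 s9=0 s6=1 s1=1 clk=1 s3=0 s8=0 s0=0
t2.Δ3 s5=0 s4=0 s2=0 s7=0 s9=0 s6=1 s1=1 clk=1 s3=0 s8=1 s0=0
t2.Δ4 s5=0 s4=0 s2=0 s7=0 s9=0 s6=1 s1=0 clk=1 s3=0 s8=1 s0=0
t3.Δ0 s5=0 s4=0 s2=0 s7=0 s9=0 s6=1 s1=0 clk=1 s3=0 s8=1 s0=0
t3.Δ1 s5=0 s4=0 s2=0 s7=0 s9=0 s6=1 s1=0 clk=0 s3=0 s8=1 s0=0
t4.Δ0 s5=0 s4=0 s2=0 s7=0 s9=0 s6=1 s1=0 clk=0 s3=0 s8=1 s0=0
t4.Δ1 s5=0 s4=0 s2=0 s7=0 s9=0 s6=1 s1=0 clk=1 s3=0 s8=1 s0=0
t4.Δ2 s5=0 s4=0 s2=0 s7=0 s9=0 s6=0 s1=0 clk=1 s3=0 s8=1 s0=0
t4.Δ3 s5=0 s4=0 s2=0 s7=0 s9=0 s6=0 s1=0 clk=1 s3=0 s8=0 s0=0
t4.Δ4 s5=0 s4=0 s2=0 s7=0 s9=0 s6=0 s1=1 clk=1 s3=0 s8=0 s0=0
t5.Δ0 s5=0 s4=0 s2=0 s7=0 s9=0 s6=0 s1=1 clk=1 s3=0 s8=0 s0=0
t5.Δ1 s5=0 s4=0 s2=0 s7=0 s9=0 s6=0 s1=1 clk=0 s3=0 s8=0 s0=0
t6.Δ0 s5=0 s4=0 s2=0 s7=0 s9=0 s6=0 s1=1 clk=0 s3=0 s8=0 s0=0
t6.Δ1 s5=0 s4=0 s2=0 s7=0 s9=0 s6=0 s1=1 clk=1 s3=0 s8=0 s0=0
t6.Δ2 s5=0 s4=0 s2=0 s7=0 s9=0 s6=1 s1=1 clk=1 s3=0 s8=0 s0=0
t6.Δ3 s5=0 s4=0 s2=0 s7=0 s9=0 s6=1 s1=1 clk=1 s3=0 s8=1 s0=0
t6.Δ4 s5=0 s4=0 s2=0 s7=0 s9=0 s6=1 s1=0 clk=1 s3=0 s8=1 s0=0
t7.Δ0 s5=0 s4=0 s2=0 s7=0 s9=0 s6=1 s1=0 clk=1 s3=0 s8=1 s0=0
t7.Δ1 s5=0 s4=0 s2=0 s7=0 s9=0 s6=1 s1=0 clk=0 s3=0 s8=1 s0=0
t8.Δ0 s5=0 s4=0 s2=0 s7=0 s9=0 s6=1 s1=0 clk=0 s3=0 s8=1 s0=0
t8.Δ1 s5=0 s4=0 s2=0 s7=0 s9=0 s6=1 s1=0 clk=1 s3=0 s8=1 s0=0
t8.Δ2 s5=0 s4=0 s2=0 s7=0 s9=0 s6=0 s1=0 clk=1 s3=0 s8=1 s0=0
t8.Δ3 s5=0 s4=0 s2=0 s7=0 s9=0 s6=0 s1=0 clk=1 s3=0 s8=0 s0=0
t8.Δ4 s5=0 s4=0 s2=0 s7=0 s9=0 s6=0 s1=1 clk=1 s3=0 s8=0 s0=0
t9.Δ0 s5=0 s4=0 s2=0 s7=0 s9=0 s6=0 s1=1 clk=1 s3=0 s8=0 s0=0
t9.Δ1 s5=0 s4=0 s2=0 s7=0 s9=0 s6=0 s1=1 clk=0 s3=0 s8=0 s0=0
t10.Δ0 s5=0 s4=0 s2=0 s7=0 s9=0 s6=0 s1=1 clk=0 s3=0 s8=0 s0=0
t10.Δ1 s5=0 s4=0 s2=0 s7=0 s9=0 s6=0 s1=1 clk=1 s3=0 s8=0 s0=0
t10.Δ2 s5=0 s4=0 s2=0 s7=0 s9=0 s6=1 s1=1 clk=1 s3=0 s8=0 s0=0
t10.Δ3 s5=0 s4=0 s2=0 s7=0 s9=0 s6=1 s1=1 clk=1 s3=0 s8=1 s0=0
t10.Δ4 s5=0 s4=0 s2=0 s7=0 s9=0 s6=1 s1=0 clk=1 s3=0 s8=1 s0=0
t11.Δ0 s5=0 s4=0 s2=0 s7=0 s9=0 s6=1 s1=0 clk=1 s3=0 s8=1 s0=0
t11.Δ1 s5=0 s4=0 s2=0 s7=0 s9=0 s6=1 s1=0 clk=0 s3=0 s8=1 s0=0
t12.Δ0 s5=0 s4=0 s2=0 s7=0 s9=0 s6=1 s1=0 clk=0 s3=0 s8=1 s0=0
t12.Δ1 s5=0 s4=0 s2=0 s7=0 s9=0 s6=1 s1=0 clk=1 s3=0 s8=1 s0=0
t12.Δ2 s5=0 s4=0 s2=0 s7=0 s9=0 s6=0 s1=0 clk=1 s3=0 s8=1 s0=0
t12.Δ3 s5=0 s4=0 s2=0 s7=0 s9=0 s6=0 s1=0 clk=1 s3=0 s8=0 s0=0
t12.Δ4 s5=0 s4=0 s2=0 s7=0 s9=0 s6=0 s1=1 clk=1 s3=0 s8=0 s0=0
t13.Δ0 s5=0 s4=0 s2=0 s7=0 s9=0 s6=0 s1=1 clk=1 s3=0 s8=0 s0=0
t13.Δ1 s5=0 s4=0 s2=0 s7=0 s9=0 s6=0 s1=1 clk=0 s3=0 s8=0 s0=0
t14.Δ0 s5=0 s4=0 s2=0 s7=0 s9=0 s6=0 s1=1 clk=0 s3=0 s8=0 s0=0
t14.Δ1 s5=0 s4=0 s2=0 s7=0 s9=0 s6=0 s1=1 clk=1 s3=0 s8=0 s0=0
t14.Δ2 s5=0 s4=0 s2=0 s7=0 s9=0 s6=1 s1=1 clk=1 s3=0 s8=0 s0=0
t14.Δ3 s5=0 s4=0 s2=0 s7=0 s9=0 s6=1 s1=1 clk=1 s3=0 s8=1 s0=0
t14.Δ4 s5=0 s4=0 s2=0 s7=0 s9=0 s6=1 s1=0 clk=1 s3=0 s8=1 s0=0
t15.Δ0 s5=0 s4=0 s2=0 s7=0 s9=0 s6=1 s1=0 clk=1 s3=0 s8=1 s0=0
t15.Δ1 s5=0 s4=0 s2=0 s7=0 s9=0 s6=1 s1=0 clk=0 s3=0 s8=1 s0=0
t16.Δ0 s5=0 s4=0 s2=0 s7=0 s9=0 s6=1 s1=0 clk=0 s3=0 s8=1 s0=0
t16.Δ1 s5=0 s4=0 s2=0 s7=0 s9=0 s6=1 s1=0 clk=1 s3=0 s8=1 s0=0
t16.Δ2 s5=0 s4=0 s2=0 s7=0 s9=0 s6=0 s1=0 clk=1 s3=0 s8=1 s0=0
t16.Δ3 s5=0 s4=0 s2=0 s7=0 s9=0 s6=0 s1=0 clk=1 s3=0 s8=0 s0=0
t16.Δ4 s5=0 s4=0 s2=0 s7=0 s9=0 s6=0 s1=1 clk=1 s3=0 s8=0 s0=0
t17.Δ0 s5=0 s4=0 s2=0 s7=0 s9=0 s6=0 s1=1 clk=1 s3=0 s8=0 s0=0
t17.Δ1 s5=0 s4=0 s2=0 s7=0 s9=0 s6=0 s1=1 clk=0 s3=0 s8=0 s0=0
t18.Δ0 s5=0 s4=0 s2=0 s7=0 s9=0 s6=0 s1=1 clk=0 s3=0 s8=0 s0=0
t18.Δ1 s5=0 s4=0 s2=0 s7=0 s9=0 s6=0 s1=1 clk=1 s3=0 s8=0 s0=0
t18.Δ2 s5=0 s4=0 s2=0 s7=0 s9=0 s6=1 s1=1 clk=1 s3=0 s8=0 s0=0
t18.Δ3 s5=0 s4=0 s2=0 s7=0 s9=0 s6=1 s1=1 clk=1 s3=0 s8=1 s0=0
t18.Δ4 s5=0 s4=0 s2=0 s7=0 s9=0 s6=1 s1=0 clk=1 s3=0 s8=1 s0=0
t19.Δ0 s5=0 s4=0 s2=0 s7=0 s9=0 s6=1 s1=0 clk=1 s3=0 s8=1 s0=0
t19.Δ1 s5=0 s4=0 s2=0 s7=0 s9=0 s6=1 s1=0 clk=0 s3=0 s8=1 s0=0

4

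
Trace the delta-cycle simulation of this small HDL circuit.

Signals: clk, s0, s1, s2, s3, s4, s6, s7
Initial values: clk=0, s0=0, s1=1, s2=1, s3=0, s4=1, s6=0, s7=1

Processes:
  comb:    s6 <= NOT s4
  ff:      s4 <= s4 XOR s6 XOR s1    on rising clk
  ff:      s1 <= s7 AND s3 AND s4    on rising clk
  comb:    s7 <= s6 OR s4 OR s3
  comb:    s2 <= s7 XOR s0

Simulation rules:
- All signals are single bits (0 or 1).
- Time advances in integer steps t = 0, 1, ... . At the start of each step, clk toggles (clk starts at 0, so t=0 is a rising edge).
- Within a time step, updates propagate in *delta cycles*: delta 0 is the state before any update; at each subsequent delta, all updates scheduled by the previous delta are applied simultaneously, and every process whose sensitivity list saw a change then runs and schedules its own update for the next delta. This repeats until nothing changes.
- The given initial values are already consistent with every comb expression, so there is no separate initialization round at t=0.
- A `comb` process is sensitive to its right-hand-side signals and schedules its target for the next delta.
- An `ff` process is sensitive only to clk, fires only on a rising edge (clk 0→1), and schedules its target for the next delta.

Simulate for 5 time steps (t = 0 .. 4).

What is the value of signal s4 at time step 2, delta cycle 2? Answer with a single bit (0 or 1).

t=0 Δ0: s0=0 s3=0 clk=0 s7=1 s2=1 s4=1 s6=0 s1=1
  Δ1: clk:0→1
  Δ2: s4:1→0, s1:1→0
  Δ3: s7:1→0, s6:0→1
  Δ4: s7:0→1, s2:1→0
  Δ5: s2:0→1
  (5Δ to stable)
t=1 Δ0: s0=0 s3=0 clk=1 s7=1 s2=1 s4=0 s6=1 s1=0
  Δ1: clk:1→0
  (1Δ to stable)
t=2 Δ0: s0=0 s3=0 clk=0 s7=1 s2=1 s4=0 s6=1 s1=0
  Δ1: clk:0→1
  Δ2: s4:0→1
  Δ3: s6:1→0
  (3Δ to stable)
t=3 Δ0: s0=0 s3=0 clk=1 s7=1 s2=1 s4=1 s6=0 s1=0
  Δ1: clk:1→0
  (1Δ to stable)
t=4 Δ0: s0=0 s3=0 clk=0 s7=1 s2=1 s4=1 s6=0 s1=0
  Δ1: clk:0→1
  (1Δ to stable)

1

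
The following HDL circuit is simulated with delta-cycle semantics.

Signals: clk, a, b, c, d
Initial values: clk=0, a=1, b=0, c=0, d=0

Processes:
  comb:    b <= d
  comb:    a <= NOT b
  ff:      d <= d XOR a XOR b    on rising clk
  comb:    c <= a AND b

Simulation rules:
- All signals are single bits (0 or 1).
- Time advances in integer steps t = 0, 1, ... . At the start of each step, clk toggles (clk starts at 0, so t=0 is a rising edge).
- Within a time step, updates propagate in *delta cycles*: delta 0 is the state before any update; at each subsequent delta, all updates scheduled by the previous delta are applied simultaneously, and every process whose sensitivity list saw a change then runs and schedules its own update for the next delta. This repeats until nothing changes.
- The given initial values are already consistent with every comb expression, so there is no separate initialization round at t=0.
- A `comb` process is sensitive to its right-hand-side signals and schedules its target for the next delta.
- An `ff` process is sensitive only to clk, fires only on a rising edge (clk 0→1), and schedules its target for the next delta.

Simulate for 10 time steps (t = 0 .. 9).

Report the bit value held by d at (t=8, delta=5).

[bits: d,b,a,c,clk]
t=0: Δ0=00100 Δ1=00101 Δ2=10101 Δ3=11101 Δ4=11011 Δ5=11001 | 5Δ
t=1: Δ0=11001 Δ1=11000 | 1Δ
t=2: Δ0=11000 Δ1=11001 Δ2=01001 Δ3=00001 Δ4=00101 | 4Δ
t=3: Δ0=00101 Δ1=00100 | 1Δ
t=4: Δ0=00100 Δ1=00101 Δ2=10101 Δ3=11101 Δ4=11011 Δ5=11001 | 5Δ
t=5: Δ0=11001 Δ1=11000 | 1Δ
t=6: Δ0=11000 Δ1=11001 Δ2=01001 Δ3=00001 Δ4=00101 | 4Δ
t=7: Δ0=00101 Δ1=00100 | 1Δ
t=8: Δ0=00100 Δ1=00101 Δ2=10101 Δ3=11101 Δ4=11011 Δ5=11001 | 5Δ
t=9: Δ0=11001 Δ1=11000 | 1Δ

1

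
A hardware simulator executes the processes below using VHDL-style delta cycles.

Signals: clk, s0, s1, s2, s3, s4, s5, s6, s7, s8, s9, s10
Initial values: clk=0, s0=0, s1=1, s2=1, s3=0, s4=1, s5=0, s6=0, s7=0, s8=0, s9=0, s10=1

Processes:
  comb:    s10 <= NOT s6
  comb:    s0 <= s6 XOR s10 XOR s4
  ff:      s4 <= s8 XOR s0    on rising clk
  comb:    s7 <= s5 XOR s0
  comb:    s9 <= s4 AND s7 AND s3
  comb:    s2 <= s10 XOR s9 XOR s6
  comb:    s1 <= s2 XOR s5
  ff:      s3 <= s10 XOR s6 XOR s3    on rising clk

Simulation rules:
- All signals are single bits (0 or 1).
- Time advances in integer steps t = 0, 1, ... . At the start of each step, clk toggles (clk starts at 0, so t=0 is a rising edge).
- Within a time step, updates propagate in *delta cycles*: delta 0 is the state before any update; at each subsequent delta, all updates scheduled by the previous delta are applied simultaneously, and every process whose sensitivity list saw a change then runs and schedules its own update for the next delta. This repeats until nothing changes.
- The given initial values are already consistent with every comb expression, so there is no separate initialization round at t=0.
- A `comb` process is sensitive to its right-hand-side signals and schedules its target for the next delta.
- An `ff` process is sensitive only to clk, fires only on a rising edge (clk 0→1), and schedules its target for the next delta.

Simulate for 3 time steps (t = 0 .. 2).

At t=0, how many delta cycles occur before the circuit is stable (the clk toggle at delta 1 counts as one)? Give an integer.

t=0 Δ0: s9=0 s3=0 s7=0 s10=1 s8=0 s6=0 clk=0 s0=0 s2=1 s1=1 s5=0 s4=1
  Δ1: clk:0→1
  Δ2: s3:0→1, s4:1→0
  Δ3: s0:0→1
  Δ4: s7:0→1
  (4Δ to stable)
t=1 Δ0: s9=0 s3=1 s7=1 s10=1 s8=0 s6=0 clk=1 s0=1 s2=1 s1=1 s5=0 s4=0
  Δ1: clk:1→0
  (1Δ to stable)
t=2 Δ0: s9=0 s3=1 s7=1 s10=1 s8=0 s6=0 clk=0 s0=1 s2=1 s1=1 s5=0 s4=0
  Δ1: clk:0→1
  Δ2: s3:1→0, s4:0→1
  Δ3: s0:1→0
  Δ4: s7:1→0
  (4Δ to stable)

4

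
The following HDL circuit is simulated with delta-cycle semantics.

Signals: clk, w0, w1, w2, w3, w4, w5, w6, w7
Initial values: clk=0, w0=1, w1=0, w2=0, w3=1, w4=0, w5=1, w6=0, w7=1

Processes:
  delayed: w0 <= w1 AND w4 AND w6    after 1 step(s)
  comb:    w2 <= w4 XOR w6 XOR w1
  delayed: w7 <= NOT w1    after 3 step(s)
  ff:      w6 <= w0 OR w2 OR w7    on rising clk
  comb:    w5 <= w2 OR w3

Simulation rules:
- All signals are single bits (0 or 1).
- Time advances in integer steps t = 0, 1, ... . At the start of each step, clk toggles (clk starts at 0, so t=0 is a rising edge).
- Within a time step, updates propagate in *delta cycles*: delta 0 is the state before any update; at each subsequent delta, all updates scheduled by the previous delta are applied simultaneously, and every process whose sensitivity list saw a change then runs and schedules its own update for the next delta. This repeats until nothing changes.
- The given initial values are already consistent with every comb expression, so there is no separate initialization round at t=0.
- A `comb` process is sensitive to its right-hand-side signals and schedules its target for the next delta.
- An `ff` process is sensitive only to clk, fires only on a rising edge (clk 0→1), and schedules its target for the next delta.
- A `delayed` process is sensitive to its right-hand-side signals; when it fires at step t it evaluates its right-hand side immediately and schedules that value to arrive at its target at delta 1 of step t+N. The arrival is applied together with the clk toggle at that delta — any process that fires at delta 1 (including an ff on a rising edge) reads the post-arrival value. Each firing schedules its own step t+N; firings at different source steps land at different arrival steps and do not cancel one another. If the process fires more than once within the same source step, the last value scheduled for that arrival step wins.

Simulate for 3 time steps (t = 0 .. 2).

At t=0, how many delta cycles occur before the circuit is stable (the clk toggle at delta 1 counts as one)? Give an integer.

3

t0.Δ0 w5=1 w3=1 w6=0 w2=0 w7=1 w4=0 w0=1 clk=0 w1=0
t0.Δ1 w5=1 w3=1 w6=0 w2=0 w7=1 w4=0 w0=1 clk=1 w1=0
t0.Δ2 w5=1 w3=1 w6=1 w2=0 w7=1 w4=0 w0=1 clk=1 w1=0
t0.Δ3 w5=1 w3=1 w6=1 w2=1 w7=1 w4=0 w0=1 clk=1 w1=0
t1.Δ0 w5=1 w3=1 w6=1 w2=1 w7=1 w4=0 w0=1 clk=1 w1=0
t1.Δ1 w5=1 w3=1 w6=1 w2=1 w7=1 w4=0 w0=0 clk=0 w1=0
t2.Δ0 w5=1 w3=1 w6=1 w2=1 w7=1 w4=0 w0=0 clk=0 w1=0
t2.Δ1 w5=1 w3=1 w6=1 w2=1 w7=1 w4=0 w0=0 clk=1 w1=0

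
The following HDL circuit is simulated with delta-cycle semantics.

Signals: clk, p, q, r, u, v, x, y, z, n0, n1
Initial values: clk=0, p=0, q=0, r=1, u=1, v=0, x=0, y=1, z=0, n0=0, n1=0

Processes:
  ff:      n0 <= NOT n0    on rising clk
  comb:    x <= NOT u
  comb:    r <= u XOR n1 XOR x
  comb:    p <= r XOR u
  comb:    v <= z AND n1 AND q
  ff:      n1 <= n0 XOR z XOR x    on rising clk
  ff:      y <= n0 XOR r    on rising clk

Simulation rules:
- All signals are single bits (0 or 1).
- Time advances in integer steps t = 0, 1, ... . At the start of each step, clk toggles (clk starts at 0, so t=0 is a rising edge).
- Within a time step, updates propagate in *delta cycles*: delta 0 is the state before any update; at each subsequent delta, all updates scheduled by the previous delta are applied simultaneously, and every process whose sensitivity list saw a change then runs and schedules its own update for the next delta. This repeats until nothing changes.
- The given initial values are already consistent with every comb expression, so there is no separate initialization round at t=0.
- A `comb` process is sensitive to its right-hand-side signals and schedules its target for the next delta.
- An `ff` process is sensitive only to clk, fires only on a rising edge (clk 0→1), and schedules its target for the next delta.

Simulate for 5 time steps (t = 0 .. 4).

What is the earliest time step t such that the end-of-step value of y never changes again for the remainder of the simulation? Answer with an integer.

2

t=0 Δ0: n1=0 p=0 z=0 v=0 x=0 n0=0 q=0 y=1 r=1 u=1 clk=0
  Δ1: clk:0→1
  Δ2: n0:0→1
  (2Δ to stable)
t=1 Δ0: n1=0 p=0 z=0 v=0 x=0 n0=1 q=0 y=1 r=1 u=1 clk=1
  Δ1: clk:1→0
  (1Δ to stable)
t=2 Δ0: n1=0 p=0 z=0 v=0 x=0 n0=1 q=0 y=1 r=1 u=1 clk=0
  Δ1: clk:0→1
  Δ2: n1:0→1, n0:1→0, y:1→0
  Δ3: r:1→0
  Δ4: p:0→1
  (4Δ to stable)
t=3 Δ0: n1=1 p=1 z=0 v=0 x=0 n0=0 q=0 y=0 r=0 u=1 clk=1
  Δ1: clk:1→0
  (1Δ to stable)
t=4 Δ0: n1=1 p=1 z=0 v=0 x=0 n0=0 q=0 y=0 r=0 u=1 clk=0
  Δ1: clk:0→1
  Δ2: n1:1→0, n0:0→1
  Δ3: r:0→1
  Δ4: p:1→0
  (4Δ to stable)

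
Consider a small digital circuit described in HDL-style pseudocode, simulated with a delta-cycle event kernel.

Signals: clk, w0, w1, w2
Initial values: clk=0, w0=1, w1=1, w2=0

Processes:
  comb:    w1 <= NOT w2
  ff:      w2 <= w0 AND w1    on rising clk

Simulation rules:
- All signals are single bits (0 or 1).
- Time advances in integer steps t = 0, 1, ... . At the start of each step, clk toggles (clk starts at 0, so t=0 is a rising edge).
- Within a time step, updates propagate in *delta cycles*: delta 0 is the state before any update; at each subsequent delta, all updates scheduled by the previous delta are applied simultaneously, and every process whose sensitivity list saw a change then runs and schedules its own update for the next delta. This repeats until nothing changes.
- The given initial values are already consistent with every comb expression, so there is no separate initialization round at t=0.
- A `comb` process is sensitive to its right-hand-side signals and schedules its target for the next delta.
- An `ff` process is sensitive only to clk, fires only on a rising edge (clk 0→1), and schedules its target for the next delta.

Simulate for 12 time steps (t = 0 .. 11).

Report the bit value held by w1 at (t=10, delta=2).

[bits: w2,w0,w1,clk]
t=0: Δ0=0110 Δ1=0111 Δ2=1111 Δ3=1101 | 3Δ
t=1: Δ0=1101 Δ1=1100 | 1Δ
t=2: Δ0=1100 Δ1=1101 Δ2=0101 Δ3=0111 | 3Δ
t=3: Δ0=0111 Δ1=0110 | 1Δ
t=4: Δ0=0110 Δ1=0111 Δ2=1111 Δ3=1101 | 3Δ
t=5: Δ0=1101 Δ1=1100 | 1Δ
t=6: Δ0=1100 Δ1=1101 Δ2=0101 Δ3=0111 | 3Δ
t=7: Δ0=0111 Δ1=0110 | 1Δ
t=8: Δ0=0110 Δ1=0111 Δ2=1111 Δ3=1101 | 3Δ
t=9: Δ0=1101 Δ1=1100 | 1Δ
t=10: Δ0=1100 Δ1=1101 Δ2=0101 Δ3=0111 | 3Δ
t=11: Δ0=0111 Δ1=0110 | 1Δ

0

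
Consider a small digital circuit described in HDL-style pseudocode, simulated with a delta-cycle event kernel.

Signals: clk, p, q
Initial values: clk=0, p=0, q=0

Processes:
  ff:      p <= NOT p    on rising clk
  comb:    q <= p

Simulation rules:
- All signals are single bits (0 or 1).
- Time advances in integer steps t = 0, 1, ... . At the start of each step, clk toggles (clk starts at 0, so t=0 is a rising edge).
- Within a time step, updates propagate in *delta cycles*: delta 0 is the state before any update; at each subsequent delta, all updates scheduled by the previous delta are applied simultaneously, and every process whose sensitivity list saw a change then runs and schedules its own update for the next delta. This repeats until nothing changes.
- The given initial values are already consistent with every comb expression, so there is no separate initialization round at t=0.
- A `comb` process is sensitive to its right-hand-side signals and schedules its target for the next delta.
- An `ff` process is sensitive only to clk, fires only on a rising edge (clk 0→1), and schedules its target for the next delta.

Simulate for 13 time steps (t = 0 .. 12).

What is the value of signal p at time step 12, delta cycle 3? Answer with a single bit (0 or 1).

[bits: clk,p,q]
t=0: Δ0=000 Δ1=100 Δ2=110 Δ3=111 | 3Δ
t=1: Δ0=111 Δ1=011 | 1Δ
t=2: Δ0=011 Δ1=111 Δ2=101 Δ3=100 | 3Δ
t=3: Δ0=100 Δ1=000 | 1Δ
t=4: Δ0=000 Δ1=100 Δ2=110 Δ3=111 | 3Δ
t=5: Δ0=111 Δ1=011 | 1Δ
t=6: Δ0=011 Δ1=111 Δ2=101 Δ3=100 | 3Δ
t=7: Δ0=100 Δ1=000 | 1Δ
t=8: Δ0=000 Δ1=100 Δ2=110 Δ3=111 | 3Δ
t=9: Δ0=111 Δ1=011 | 1Δ
t=10: Δ0=011 Δ1=111 Δ2=101 Δ3=100 | 3Δ
t=11: Δ0=100 Δ1=000 | 1Δ
t=12: Δ0=000 Δ1=100 Δ2=110 Δ3=111 | 3Δ

1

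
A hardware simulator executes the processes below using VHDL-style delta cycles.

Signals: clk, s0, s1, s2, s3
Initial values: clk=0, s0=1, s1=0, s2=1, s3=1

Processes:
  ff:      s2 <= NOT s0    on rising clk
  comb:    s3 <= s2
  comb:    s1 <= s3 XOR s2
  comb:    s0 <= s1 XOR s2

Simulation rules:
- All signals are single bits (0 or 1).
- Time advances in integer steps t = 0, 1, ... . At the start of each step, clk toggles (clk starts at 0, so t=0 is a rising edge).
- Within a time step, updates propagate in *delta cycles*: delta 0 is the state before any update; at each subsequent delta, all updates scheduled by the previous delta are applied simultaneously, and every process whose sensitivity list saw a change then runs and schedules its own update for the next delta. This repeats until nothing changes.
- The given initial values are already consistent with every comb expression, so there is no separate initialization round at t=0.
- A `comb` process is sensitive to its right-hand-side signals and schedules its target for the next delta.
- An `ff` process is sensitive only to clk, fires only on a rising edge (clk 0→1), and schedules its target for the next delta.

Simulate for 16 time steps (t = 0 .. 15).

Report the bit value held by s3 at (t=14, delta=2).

0

t=0 Δ0: clk=0 s0=1 s2=1 s1=0 s3=1
  Δ1: clk:0→1
  Δ2: s2:1→0
  Δ3: s0:1→0, s1:0→1, s3:1→0
  Δ4: s0:0→1, s1:1→0
  Δ5: s0:1→0
  (5Δ to stable)
t=1 Δ0: clk=1 s0=0 s2=0 s1=0 s3=0
  Δ1: clk:1→0
  (1Δ to stable)
t=2 Δ0: clk=0 s0=0 s2=0 s1=0 s3=0
  Δ1: clk:0→1
  Δ2: s2:0→1
  Δ3: s0:0→1, s1:0→1, s3:0→1
  Δ4: s0:1→0, s1:1→0
  Δ5: s0:0→1
  (5Δ to stable)
t=3 Δ0: clk=1 s0=1 s2=1 s1=0 s3=1
  Δ1: clk:1→0
  (1Δ to stable)
t=4 Δ0: clk=0 s0=1 s2=1 s1=0 s3=1
  Δ1: clk:0→1
  Δ2: s2:1→0
  Δ3: s0:1→0, s1:0→1, s3:1→0
  Δ4: s0:0→1, s1:1→0
  Δ5: s0:1→0
  (5Δ to stable)
t=5 Δ0: clk=1 s0=0 s2=0 s1=0 s3=0
  Δ1: clk:1→0
  (1Δ to stable)
t=6 Δ0: clk=0 s0=0 s2=0 s1=0 s3=0
  Δ1: clk:0→1
  Δ2: s2:0→1
  Δ3: s0:0→1, s1:0→1, s3:0→1
  Δ4: s0:1→0, s1:1→0
  Δ5: s0:0→1
  (5Δ to stable)
t=7 Δ0: clk=1 s0=1 s2=1 s1=0 s3=1
  Δ1: clk:1→0
  (1Δ to stable)
t=8 Δ0: clk=0 s0=1 s2=1 s1=0 s3=1
  Δ1: clk:0→1
  Δ2: s2:1→0
  Δ3: s0:1→0, s1:0→1, s3:1→0
  Δ4: s0:0→1, s1:1→0
  Δ5: s0:1→0
  (5Δ to stable)
t=9 Δ0: clk=1 s0=0 s2=0 s1=0 s3=0
  Δ1: clk:1→0
  (1Δ to stable)
t=10 Δ0: clk=0 s0=0 s2=0 s1=0 s3=0
  Δ1: clk:0→1
  Δ2: s2:0→1
  Δ3: s0:0→1, s1:0→1, s3:0→1
  Δ4: s0:1→0, s1:1→0
  Δ5: s0:0→1
  (5Δ to stable)
t=11 Δ0: clk=1 s0=1 s2=1 s1=0 s3=1
  Δ1: clk:1→0
  (1Δ to stable)
t=12 Δ0: clk=0 s0=1 s2=1 s1=0 s3=1
  Δ1: clk:0→1
  Δ2: s2:1→0
  Δ3: s0:1→0, s1:0→1, s3:1→0
  Δ4: s0:0→1, s1:1→0
  Δ5: s0:1→0
  (5Δ to stable)
t=13 Δ0: clk=1 s0=0 s2=0 s1=0 s3=0
  Δ1: clk:1→0
  (1Δ to stable)
t=14 Δ0: clk=0 s0=0 s2=0 s1=0 s3=0
  Δ1: clk:0→1
  Δ2: s2:0→1
  Δ3: s0:0→1, s1:0→1, s3:0→1
  Δ4: s0:1→0, s1:1→0
  Δ5: s0:0→1
  (5Δ to stable)
t=15 Δ0: clk=1 s0=1 s2=1 s1=0 s3=1
  Δ1: clk:1→0
  (1Δ to stable)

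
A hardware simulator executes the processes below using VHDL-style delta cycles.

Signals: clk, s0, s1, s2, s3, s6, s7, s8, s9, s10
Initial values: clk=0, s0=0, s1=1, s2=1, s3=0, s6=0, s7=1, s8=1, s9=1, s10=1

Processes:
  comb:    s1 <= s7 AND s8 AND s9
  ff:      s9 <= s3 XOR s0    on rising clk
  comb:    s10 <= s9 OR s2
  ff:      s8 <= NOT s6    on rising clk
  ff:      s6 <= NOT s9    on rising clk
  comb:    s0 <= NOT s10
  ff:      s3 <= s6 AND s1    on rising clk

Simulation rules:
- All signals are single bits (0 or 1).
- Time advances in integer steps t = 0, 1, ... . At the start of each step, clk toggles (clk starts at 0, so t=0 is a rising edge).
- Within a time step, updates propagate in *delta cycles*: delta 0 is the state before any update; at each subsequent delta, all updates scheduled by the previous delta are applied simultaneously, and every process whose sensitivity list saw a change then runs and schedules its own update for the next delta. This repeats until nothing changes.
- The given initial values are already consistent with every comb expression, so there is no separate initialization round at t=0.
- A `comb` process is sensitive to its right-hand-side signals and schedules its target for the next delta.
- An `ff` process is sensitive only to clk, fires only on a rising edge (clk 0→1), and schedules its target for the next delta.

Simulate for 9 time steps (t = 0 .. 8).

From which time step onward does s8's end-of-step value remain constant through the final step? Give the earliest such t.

4

t=0 Δ0: s6=0 s7=1 s10=1 clk=0 s3=0 s9=1 s1=1 s0=0 s2=1 s8=1
  Δ1: clk:0→1
  Δ2: s9:1→0
  Δ3: s1:1→0
  (3Δ to stable)
t=1 Δ0: s6=0 s7=1 s10=1 clk=1 s3=0 s9=0 s1=0 s0=0 s2=1 s8=1
  Δ1: clk:1→0
  (1Δ to stable)
t=2 Δ0: s6=0 s7=1 s10=1 clk=0 s3=0 s9=0 s1=0 s0=0 s2=1 s8=1
  Δ1: clk:0→1
  Δ2: s6:0→1
  (2Δ to stable)
t=3 Δ0: s6=1 s7=1 s10=1 clk=1 s3=0 s9=0 s1=0 s0=0 s2=1 s8=1
  Δ1: clk:1→0
  (1Δ to stable)
t=4 Δ0: s6=1 s7=1 s10=1 clk=0 s3=0 s9=0 s1=0 s0=0 s2=1 s8=1
  Δ1: clk:0→1
  Δ2: s8:1→0
  (2Δ to stable)
t=5 Δ0: s6=1 s7=1 s10=1 clk=1 s3=0 s9=0 s1=0 s0=0 s2=1 s8=0
  Δ1: clk:1→0
  (1Δ to stable)
t=6 Δ0: s6=1 s7=1 s10=1 clk=0 s3=0 s9=0 s1=0 s0=0 s2=1 s8=0
  Δ1: clk:0→1
  (1Δ to stable)
t=7 Δ0: s6=1 s7=1 s10=1 clk=1 s3=0 s9=0 s1=0 s0=0 s2=1 s8=0
  Δ1: clk:1→0
  (1Δ to stable)
t=8 Δ0: s6=1 s7=1 s10=1 clk=0 s3=0 s9=0 s1=0 s0=0 s2=1 s8=0
  Δ1: clk:0→1
  (1Δ to stable)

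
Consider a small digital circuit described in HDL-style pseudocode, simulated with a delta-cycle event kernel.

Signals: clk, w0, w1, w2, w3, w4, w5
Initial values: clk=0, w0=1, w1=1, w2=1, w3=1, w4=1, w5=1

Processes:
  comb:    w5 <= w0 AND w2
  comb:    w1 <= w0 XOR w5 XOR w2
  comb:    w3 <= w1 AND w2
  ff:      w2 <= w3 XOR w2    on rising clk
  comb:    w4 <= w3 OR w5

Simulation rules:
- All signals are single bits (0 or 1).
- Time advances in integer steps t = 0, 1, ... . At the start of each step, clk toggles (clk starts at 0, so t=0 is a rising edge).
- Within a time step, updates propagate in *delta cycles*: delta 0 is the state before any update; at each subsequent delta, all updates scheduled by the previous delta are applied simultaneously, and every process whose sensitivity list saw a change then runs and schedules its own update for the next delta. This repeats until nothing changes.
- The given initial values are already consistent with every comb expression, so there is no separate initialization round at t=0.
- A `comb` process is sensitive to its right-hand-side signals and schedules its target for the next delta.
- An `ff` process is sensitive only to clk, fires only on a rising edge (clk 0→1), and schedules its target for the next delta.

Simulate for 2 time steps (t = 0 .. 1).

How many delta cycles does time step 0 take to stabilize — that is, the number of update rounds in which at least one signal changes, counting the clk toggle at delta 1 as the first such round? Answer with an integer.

4

[bits: w3,w5,clk,w4,w0,w2,w1]
t=0: Δ0=1101111 Δ1=1111111 Δ2=1111101 Δ3=0011100 Δ4=0010101 | 4Δ
t=1: Δ0=0010101 Δ1=0000101 | 1Δ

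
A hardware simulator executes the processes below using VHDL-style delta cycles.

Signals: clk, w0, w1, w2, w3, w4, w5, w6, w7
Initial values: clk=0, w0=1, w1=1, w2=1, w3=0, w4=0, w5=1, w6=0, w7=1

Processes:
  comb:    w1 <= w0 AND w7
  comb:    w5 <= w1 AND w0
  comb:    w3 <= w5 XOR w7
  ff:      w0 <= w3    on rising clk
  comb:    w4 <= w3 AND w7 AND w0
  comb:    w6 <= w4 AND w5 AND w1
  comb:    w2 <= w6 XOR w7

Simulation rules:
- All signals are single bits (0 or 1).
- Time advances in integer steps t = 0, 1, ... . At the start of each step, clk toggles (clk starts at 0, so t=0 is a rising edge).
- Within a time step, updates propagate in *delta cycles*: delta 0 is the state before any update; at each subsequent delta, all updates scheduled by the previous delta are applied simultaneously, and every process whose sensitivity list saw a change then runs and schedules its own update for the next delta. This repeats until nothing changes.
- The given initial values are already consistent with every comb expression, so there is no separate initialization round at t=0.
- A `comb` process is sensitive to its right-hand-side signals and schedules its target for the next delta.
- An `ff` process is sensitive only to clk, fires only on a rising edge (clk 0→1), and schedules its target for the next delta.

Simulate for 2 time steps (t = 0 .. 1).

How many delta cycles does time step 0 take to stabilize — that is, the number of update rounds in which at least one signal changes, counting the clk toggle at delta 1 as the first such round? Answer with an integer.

t=0 Δ0: w6=0 w4=0 clk=0 w1=1 w3=0 w7=1 w5=1 w0=1 w2=1
  Δ1: clk:0→1
  Δ2: w0:1→0
  Δ3: w1:1→0, w5:1→0
  Δ4: w3:0→1
  (4Δ to stable)
t=1 Δ0: w6=0 w4=0 clk=1 w1=0 w3=1 w7=1 w5=0 w0=0 w2=1
  Δ1: clk:1→0
  (1Δ to stable)

4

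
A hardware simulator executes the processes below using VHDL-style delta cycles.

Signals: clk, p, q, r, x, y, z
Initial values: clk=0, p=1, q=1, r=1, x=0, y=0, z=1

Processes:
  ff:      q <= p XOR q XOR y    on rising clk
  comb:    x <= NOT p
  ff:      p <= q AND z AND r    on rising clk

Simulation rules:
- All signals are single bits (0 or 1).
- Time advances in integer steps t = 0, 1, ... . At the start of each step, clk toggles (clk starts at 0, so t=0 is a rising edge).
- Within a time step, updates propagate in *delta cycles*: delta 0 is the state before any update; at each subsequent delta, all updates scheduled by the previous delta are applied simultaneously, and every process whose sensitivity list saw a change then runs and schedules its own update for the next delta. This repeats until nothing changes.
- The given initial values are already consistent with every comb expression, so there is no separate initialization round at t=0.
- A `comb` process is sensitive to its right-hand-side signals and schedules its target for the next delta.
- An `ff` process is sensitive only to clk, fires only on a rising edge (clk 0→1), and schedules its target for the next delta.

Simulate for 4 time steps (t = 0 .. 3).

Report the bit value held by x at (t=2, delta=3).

1

t0.Δ0 r=1 p=1 y=0 z=1 x=0 clk=0 q=1
t0.Δ1 r=1 p=1 y=0 z=1 x=0 clk=1 q=1
t0.Δ2 r=1 p=1 y=0 z=1 x=0 clk=1 q=0
t1.Δ0 r=1 p=1 y=0 z=1 x=0 clk=1 q=0
t1.Δ1 r=1 p=1 y=0 z=1 x=0 clk=0 q=0
t2.Δ0 r=1 p=1 y=0 z=1 x=0 clk=0 q=0
t2.Δ1 r=1 p=1 y=0 z=1 x=0 clk=1 q=0
t2.Δ2 r=1 p=0 y=0 z=1 x=0 clk=1 q=1
t2.Δ3 r=1 p=0 y=0 z=1 x=1 clk=1 q=1
t3.Δ0 r=1 p=0 y=0 z=1 x=1 clk=1 q=1
t3.Δ1 r=1 p=0 y=0 z=1 x=1 clk=0 q=1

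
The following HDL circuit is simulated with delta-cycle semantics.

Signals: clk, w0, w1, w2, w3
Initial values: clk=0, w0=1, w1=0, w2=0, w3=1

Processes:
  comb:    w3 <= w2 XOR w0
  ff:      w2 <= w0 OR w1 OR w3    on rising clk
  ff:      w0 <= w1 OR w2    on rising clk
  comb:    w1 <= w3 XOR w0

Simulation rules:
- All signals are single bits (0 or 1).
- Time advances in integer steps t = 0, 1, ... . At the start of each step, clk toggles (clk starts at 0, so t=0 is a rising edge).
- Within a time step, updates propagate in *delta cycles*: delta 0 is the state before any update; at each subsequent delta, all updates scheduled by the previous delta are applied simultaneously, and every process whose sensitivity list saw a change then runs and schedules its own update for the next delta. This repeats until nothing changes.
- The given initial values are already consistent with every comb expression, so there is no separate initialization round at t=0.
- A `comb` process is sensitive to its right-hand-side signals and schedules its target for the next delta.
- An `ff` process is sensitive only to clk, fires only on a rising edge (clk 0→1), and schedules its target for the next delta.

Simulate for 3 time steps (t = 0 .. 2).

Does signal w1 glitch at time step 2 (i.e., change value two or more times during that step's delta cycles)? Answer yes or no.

yes

t=0 Δ0: w1=0 w0=1 clk=0 w3=1 w2=0
  Δ1: clk:0→1
  Δ2: w0:1→0, w2:0→1
  Δ3: w1:0→1
  (3Δ to stable)
t=1 Δ0: w1=1 w0=0 clk=1 w3=1 w2=1
  Δ1: clk:1→0
  (1Δ to stable)
t=2 Δ0: w1=1 w0=0 clk=0 w3=1 w2=1
  Δ1: clk:0→1
  Δ2: w0:0→1
  Δ3: w1:1→0, w3:1→0
  Δ4: w1:0→1
  (4Δ to stable)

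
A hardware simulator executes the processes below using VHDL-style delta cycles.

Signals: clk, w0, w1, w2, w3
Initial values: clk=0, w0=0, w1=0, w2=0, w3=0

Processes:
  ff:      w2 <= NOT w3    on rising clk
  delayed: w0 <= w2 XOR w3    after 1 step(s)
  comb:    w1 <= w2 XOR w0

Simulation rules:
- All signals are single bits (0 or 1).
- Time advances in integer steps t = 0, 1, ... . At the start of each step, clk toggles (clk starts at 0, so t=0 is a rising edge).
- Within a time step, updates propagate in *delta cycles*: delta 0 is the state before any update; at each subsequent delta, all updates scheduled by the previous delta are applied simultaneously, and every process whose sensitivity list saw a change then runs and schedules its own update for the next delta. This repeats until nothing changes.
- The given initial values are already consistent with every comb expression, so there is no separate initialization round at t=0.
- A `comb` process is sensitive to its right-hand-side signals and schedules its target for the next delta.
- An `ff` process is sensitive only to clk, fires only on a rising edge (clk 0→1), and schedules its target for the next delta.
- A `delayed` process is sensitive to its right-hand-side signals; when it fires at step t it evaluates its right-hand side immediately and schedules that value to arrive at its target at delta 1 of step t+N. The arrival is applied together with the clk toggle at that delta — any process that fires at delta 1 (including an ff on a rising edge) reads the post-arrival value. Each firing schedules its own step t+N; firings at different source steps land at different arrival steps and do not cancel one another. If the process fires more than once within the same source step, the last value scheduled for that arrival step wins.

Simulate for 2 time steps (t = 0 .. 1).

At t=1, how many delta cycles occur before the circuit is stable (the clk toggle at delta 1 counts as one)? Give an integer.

[bits: w0,w2,clk,w1,w3]
t=0: Δ0=00000 Δ1=00100 Δ2=01100 Δ3=01110 | 3Δ
t=1: Δ0=01110 Δ1=11010 Δ2=11000 | 2Δ

2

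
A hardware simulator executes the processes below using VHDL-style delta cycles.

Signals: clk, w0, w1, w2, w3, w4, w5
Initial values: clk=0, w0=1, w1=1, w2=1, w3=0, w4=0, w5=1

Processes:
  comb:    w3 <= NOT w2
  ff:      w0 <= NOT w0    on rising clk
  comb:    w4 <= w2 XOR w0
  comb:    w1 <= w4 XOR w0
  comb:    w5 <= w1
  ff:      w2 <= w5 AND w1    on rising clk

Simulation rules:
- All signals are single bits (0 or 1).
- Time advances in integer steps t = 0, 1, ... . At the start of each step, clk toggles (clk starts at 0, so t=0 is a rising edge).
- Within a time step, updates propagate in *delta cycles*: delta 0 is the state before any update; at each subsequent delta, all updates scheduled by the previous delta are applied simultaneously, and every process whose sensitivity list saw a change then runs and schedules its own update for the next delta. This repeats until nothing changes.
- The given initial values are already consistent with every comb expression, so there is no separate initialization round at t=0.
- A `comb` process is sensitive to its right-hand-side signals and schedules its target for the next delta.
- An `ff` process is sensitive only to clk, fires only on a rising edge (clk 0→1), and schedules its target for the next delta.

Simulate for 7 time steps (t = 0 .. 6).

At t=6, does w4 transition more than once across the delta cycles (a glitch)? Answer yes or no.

no

t0.Δ0 w3=0 w4=0 w1=1 w5=1 w2=1 clk=0 w0=1
t0.Δ1 w3=0 w4=0 w1=1 w5=1 w2=1 clk=1 w0=1
t0.Δ2 w3=0 w4=0 w1=1 w5=1 w2=1 clk=1 w0=0
t0.Δ3 w3=0 w4=1 w1=0 w5=1 w2=1 clk=1 w0=0
t0.Δ4 w3=0 w4=1 w1=1 w5=0 w2=1 clk=1 w0=0
t0.Δ5 w3=0 w4=1 w1=1 w5=1 w2=1 clk=1 w0=0
t1.Δ0 w3=0 w4=1 w1=1 w5=1 w2=1 clk=1 w0=0
t1.Δ1 w3=0 w4=1 w1=1 w5=1 w2=1 clk=0 w0=0
t2.Δ0 w3=0 w4=1 w1=1 w5=1 w2=1 clk=0 w0=0
t2.Δ1 w3=0 w4=1 w1=1 w5=1 w2=1 clk=1 w0=0
t2.Δ2 w3=0 w4=1 w1=1 w5=1 w2=1 clk=1 w0=1
t2.Δ3 w3=0 w4=0 w1=0 w5=1 w2=1 clk=1 w0=1
t2.Δ4 w3=0 w4=0 w1=1 w5=0 w2=1 clk=1 w0=1
t2.Δ5 w3=0 w4=0 w1=1 w5=1 w2=1 clk=1 w0=1
t3.Δ0 w3=0 w4=0 w1=1 w5=1 w2=1 clk=1 w0=1
t3.Δ1 w3=0 w4=0 w1=1 w5=1 w2=1 clk=0 w0=1
t4.Δ0 w3=0 w4=0 w1=1 w5=1 w2=1 clk=0 w0=1
t4.Δ1 w3=0 w4=0 w1=1 w5=1 w2=1 clk=1 w0=1
t4.Δ2 w3=0 w4=0 w1=1 w5=1 w2=1 clk=1 w0=0
t4.Δ3 w3=0 w4=1 w1=0 w5=1 w2=1 clk=1 w0=0
t4.Δ4 w3=0 w4=1 w1=1 w5=0 w2=1 clk=1 w0=0
t4.Δ5 w3=0 w4=1 w1=1 w5=1 w2=1 clk=1 w0=0
t5.Δ0 w3=0 w4=1 w1=1 w5=1 w2=1 clk=1 w0=0
t5.Δ1 w3=0 w4=1 w1=1 w5=1 w2=1 clk=0 w0=0
t6.Δ0 w3=0 w4=1 w1=1 w5=1 w2=1 clk=0 w0=0
t6.Δ1 w3=0 w4=1 w1=1 w5=1 w2=1 clk=1 w0=0
t6.Δ2 w3=0 w4=1 w1=1 w5=1 w2=1 clk=1 w0=1
t6.Δ3 w3=0 w4=0 w1=0 w5=1 w2=1 clk=1 w0=1
t6.Δ4 w3=0 w4=0 w1=1 w5=0 w2=1 clk=1 w0=1
t6.Δ5 w3=0 w4=0 w1=1 w5=1 w2=1 clk=1 w0=1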